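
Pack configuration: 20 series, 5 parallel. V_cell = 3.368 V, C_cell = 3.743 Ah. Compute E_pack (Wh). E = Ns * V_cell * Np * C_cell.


V_pack = 20 * 3.368 = 67.36 V
C_pack = 5 * 3.743 = 18.715 Ah
E = V_pack * C_pack = 67.36 * 18.715 = 1261 Wh

1261 Wh


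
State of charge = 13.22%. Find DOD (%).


Complement of SOC: DOD = 100% - 13.22% = 86.78%

86.78%


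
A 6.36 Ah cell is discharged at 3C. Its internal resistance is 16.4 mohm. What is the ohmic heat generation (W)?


Convert: R = 16.4 mohm = 0.0164 ohm
Step 1: I = C_rate * capacity = 3 * 6.36 = 19.08 A
Step 2: Q = I^2 * R = 19.08^2 * 0.0164 = 364.05 * 0.0164 = 5.970 W

5.970 W


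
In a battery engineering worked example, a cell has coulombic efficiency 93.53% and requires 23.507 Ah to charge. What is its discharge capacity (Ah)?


Q_dis = eta/100 * Q_chg = 93.53/100 * 23.507 = 21.99 Ah

21.99 Ah


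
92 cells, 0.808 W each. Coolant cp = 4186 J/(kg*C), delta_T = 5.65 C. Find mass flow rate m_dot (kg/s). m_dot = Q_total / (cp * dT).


Q_total = 92 * 0.808 = 74.336 W
m_dot = Q_total / (cp * dT) = 74.336 / (4186 * 5.65) = 0.003143 kg/s

0.003143 kg/s


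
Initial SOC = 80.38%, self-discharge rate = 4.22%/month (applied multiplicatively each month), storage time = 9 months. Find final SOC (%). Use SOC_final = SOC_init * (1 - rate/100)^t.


Monthly retention factor = 1 - 4.22/100 = 0.9578
Over 9 months: factor^9 = 0.67838
SOC_final = 80.38 * 0.67838 = 54.53%

54.53%


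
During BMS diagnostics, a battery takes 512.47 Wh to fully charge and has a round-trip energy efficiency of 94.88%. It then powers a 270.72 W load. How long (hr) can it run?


Step 1: E_discharge = eta/100 * E_charge = 94.88/100 * 512.47 = 486.23 Wh
Step 2: t = E_discharge / P = 486.23 / 270.72 = 1.796 hr

1.796 hr


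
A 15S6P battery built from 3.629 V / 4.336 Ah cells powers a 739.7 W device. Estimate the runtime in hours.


Step 1: E_pack = Ns * V_cell * Np * C_cell = 15 * 3.629 * 6 * 4.336 = 1416.2 Wh
Step 2: t = E_pack / P = 1416.2 / 739.7 = 1.915 hr

1.915 hr


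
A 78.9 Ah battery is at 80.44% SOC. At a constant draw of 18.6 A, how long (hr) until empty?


Step 1: remaining = SOC/100 * C_total = 80.44/100 * 78.9 = 63.467 Ah
Step 2: t = remaining / I = 63.467 / 18.6 = 3.412 hr

3.412 hr


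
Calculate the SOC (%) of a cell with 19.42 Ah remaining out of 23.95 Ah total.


SOC% = 19.42 / 23.95 * 100 = 81.09%

81.09%


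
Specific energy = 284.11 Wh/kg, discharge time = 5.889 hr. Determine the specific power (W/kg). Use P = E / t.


Specific power = 284.11 Wh/kg / 5.889 hr = 48.24 W/kg

48.24 W/kg


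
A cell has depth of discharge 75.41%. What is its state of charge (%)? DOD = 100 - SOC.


SOC = 100 - DOD = 100 - 75.41 = 24.59%

24.59%


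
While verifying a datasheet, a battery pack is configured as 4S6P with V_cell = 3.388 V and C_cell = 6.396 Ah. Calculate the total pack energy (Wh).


E = Ns * Vcell * Np * Ccell = 4 * 3.388 * 6 * 6.396 = 520.1 Wh

520.1 Wh


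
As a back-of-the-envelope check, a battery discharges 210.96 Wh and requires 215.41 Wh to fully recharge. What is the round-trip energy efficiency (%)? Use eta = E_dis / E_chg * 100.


eta_e = E_dis / E_chg * 100 = 210.96 / 215.41 * 100 = 97.93%

97.93%


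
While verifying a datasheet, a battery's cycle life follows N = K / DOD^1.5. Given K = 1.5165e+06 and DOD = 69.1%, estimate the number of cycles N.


DOD^1.5 = 574.4
N = K / DOD^1.5 = 1.5165e+06 / 574.4 = 2640

2640 cycles


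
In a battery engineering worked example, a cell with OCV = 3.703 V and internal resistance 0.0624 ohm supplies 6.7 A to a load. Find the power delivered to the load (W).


Step 1: V_terminal = OCV - I*R = 3.703 - 6.7 * 0.0624 = 3.2849 V
Step 2: P_out = V_terminal * I = 3.2849 * 6.7 = 22.01 W

22.01 W


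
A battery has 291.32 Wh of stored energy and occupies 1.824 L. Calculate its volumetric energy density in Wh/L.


Volumetric ED = 291.32 Wh / 1.824 L = 159.7 Wh/L

159.7 Wh/L


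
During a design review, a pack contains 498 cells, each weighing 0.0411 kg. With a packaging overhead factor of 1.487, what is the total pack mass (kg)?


m_pack = n * m_cell * overhead = 498 * 0.0411 * 1.487 = 30.44 kg

30.44 kg


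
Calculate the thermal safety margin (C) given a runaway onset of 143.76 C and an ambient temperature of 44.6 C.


margin = T_onset - T_ambient = 143.76 - 44.6 = 99.16 C

99.16 C


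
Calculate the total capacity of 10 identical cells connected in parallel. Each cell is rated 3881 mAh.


Convert: C_cell = 3881 mAh = 3.881 Ah
C_total = 10 * 3.881 = 38.81 Ah

38.81 Ah


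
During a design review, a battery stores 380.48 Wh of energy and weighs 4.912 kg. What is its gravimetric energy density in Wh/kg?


Specific energy = 380.48 Wh / 4.912 kg = 77.46 Wh/kg

77.46 Wh/kg


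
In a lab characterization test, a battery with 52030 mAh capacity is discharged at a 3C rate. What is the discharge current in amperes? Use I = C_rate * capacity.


Convert: capacity = 52030 mAh = 52.03 Ah
At 3C: I = 3 * 52.03 Ah = 156.09 A

156.09 A


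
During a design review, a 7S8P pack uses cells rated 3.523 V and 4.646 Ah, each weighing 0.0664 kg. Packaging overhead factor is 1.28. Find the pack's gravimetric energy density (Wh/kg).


Step 1: V_pack = 7 * 3.523 = 24.661 V
Step 2: C_pack = 8 * 4.646 = 37.168 Ah
Step 3: E_pack = V_pack * C_pack = 24.661 * 37.168 = 916.6 Wh
Step 4: m_pack = 7 * 8 * 0.0664 * 1.28 = 4.7596 kg
Step 5: ED = E_pack / m_pack = 916.6 / 4.7596 = 192.6 Wh/kg

192.6 Wh/kg


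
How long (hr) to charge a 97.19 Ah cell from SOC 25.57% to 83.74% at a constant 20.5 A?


delta_Ah = 97.19 * (83.74 - 25.57) / 100 = 56.535 Ah
t = delta_Ah / I = 56.535 / 20.5 = 2.758 hr

2.758 hr


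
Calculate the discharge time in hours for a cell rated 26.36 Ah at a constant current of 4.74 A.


Runtime = 26.36 Ah / 4.74 A = 5.561 hr

5.561 hr


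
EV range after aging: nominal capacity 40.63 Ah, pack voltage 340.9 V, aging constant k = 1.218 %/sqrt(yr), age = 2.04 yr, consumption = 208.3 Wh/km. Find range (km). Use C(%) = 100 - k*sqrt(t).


Step 1: capacity retention = 100 - 1.218 * sqrt(2.04) = 100 - 1.218 * 1.4283 = 98.26%
Step 2: C_now = 40.63 * 98.26/100 = 39.923 Ah
Step 3: E_pack = V * C_now = 340.9 * 39.923 = 13610 Wh
Step 4: range = E_pack / consumption = 13610 / 208.3 = 65.34 km

65.34 km


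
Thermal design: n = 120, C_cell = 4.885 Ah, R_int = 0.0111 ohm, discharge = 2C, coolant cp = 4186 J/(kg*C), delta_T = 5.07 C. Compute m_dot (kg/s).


Step 1: I = 2 * 4.885 = 9.77 A
Step 2: Q_cell = I^2 * R = 9.77^2 * 0.0111 = 1.0595 W
Step 3: Q_total = 120 * 1.0595 = 127.14 W
Step 4: m_dot = Q_total / (cp * dT) = 127.14 / (4186 * 5.07) = 0.005991 kg/s

0.005991 kg/s


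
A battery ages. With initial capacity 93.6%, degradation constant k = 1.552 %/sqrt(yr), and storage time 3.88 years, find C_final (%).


sqrt(t) = sqrt(3.88) = 1.9698
C_final = 93.6 - 1.552 * 1.9698 = 90.54%

90.54%


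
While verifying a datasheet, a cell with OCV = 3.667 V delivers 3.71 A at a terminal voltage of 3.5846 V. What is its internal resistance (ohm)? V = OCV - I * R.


R = (OCV - V) / I = (3.667 - 3.5846) / 3.71 = 0.02221 ohm

0.02221 ohm


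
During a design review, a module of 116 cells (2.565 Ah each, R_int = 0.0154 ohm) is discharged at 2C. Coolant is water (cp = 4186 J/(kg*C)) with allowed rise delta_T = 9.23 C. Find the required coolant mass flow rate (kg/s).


Step 1: I = 2 * 2.565 = 5.13 A
Step 2: Q_cell = I^2 * R = 5.13^2 * 0.0154 = 0.40528 W
Step 3: Q_total = 116 * 0.40528 = 47.012 W
Step 4: m_dot = Q_total / (cp * dT) = 47.012 / (4186 * 9.23) = 0.001217 kg/s

0.001217 kg/s


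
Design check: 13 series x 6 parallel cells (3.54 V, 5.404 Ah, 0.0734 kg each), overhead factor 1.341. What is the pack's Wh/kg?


Step 1: V_pack = 13 * 3.54 = 46.02 V
Step 2: C_pack = 6 * 5.404 = 32.424 Ah
Step 3: E_pack = V_pack * C_pack = 46.02 * 32.424 = 1492.2 Wh
Step 4: m_pack = 13 * 6 * 0.0734 * 1.341 = 7.6775 kg
Step 5: ED = E_pack / m_pack = 1492.2 / 7.6775 = 194.4 Wh/kg

194.4 Wh/kg


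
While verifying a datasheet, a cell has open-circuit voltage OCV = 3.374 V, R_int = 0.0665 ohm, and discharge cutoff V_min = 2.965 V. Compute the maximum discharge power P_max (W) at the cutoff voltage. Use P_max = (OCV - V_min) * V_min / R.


dV = OCV - V_min = 0.409 V (so I_max = dV / R)
P_max = dV * V_min / R = 0.409 * 2.965 / 0.0665 = 18.24 W

18.24 W


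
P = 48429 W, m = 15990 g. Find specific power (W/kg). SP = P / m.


Convert: m = 15990 g = 15.99 kg
SP = P / m = 48429 / 15.99 = 3029 W/kg

3029 W/kg


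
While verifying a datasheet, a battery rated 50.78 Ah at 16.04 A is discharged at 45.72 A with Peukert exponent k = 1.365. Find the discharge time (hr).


Step 1: t_rated = C / I_rated = 50.78 / 16.04 = 3.1658 hr
Step 2: ratio = 16.04 / 45.72 = 0.35083
Step 3: ratio^k = 0.35083^1.365 = 0.23936
Step 4: t = t_rated * ratio^k = 3.1658 * 0.23936 = 0.7578 hr

0.7578 hr


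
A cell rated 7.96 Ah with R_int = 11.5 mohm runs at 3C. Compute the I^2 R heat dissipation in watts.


Convert: R = 11.5 mohm = 0.0115 ohm
Step 1: I = C_rate * capacity = 3 * 7.96 = 23.88 A
Step 2: Q = I^2 * R = 23.88^2 * 0.0115 = 570.25 * 0.0115 = 6.558 W

6.558 W


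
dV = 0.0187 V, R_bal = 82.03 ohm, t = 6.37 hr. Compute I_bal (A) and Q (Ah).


First, Ohm's law: I_bal = 0.0187 V / 82.03 ohm = 2.2797e-04 A
Then Q = I * t = 2.2797e-04 A * 6.37 hr = 0.001452 Ah

I=2.2797e-04 A, Q=0.001452 Ah


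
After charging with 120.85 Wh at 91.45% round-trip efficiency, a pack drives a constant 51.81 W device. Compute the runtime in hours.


Step 1: E_discharge = eta/100 * E_charge = 91.45/100 * 120.85 = 110.52 Wh
Step 2: t = E_discharge / P = 110.52 / 51.81 = 2.133 hr

2.133 hr


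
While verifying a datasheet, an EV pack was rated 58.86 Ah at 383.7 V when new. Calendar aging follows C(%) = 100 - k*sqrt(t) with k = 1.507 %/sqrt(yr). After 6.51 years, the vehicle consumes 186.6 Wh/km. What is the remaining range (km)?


Step 1: capacity retention = 100 - 1.507 * sqrt(6.51) = 100 - 1.507 * 2.5515 = 96.155%
Step 2: C_now = 58.86 * 96.155/100 = 56.597 Ah
Step 3: E_pack = V * C_now = 383.7 * 56.597 = 21716 Wh
Step 4: range = E_pack / consumption = 21716 / 186.6 = 116.4 km

116.4 km


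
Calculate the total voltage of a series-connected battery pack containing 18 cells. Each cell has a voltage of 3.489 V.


Series voltages add: 18 * 3.489 V = 62.802 V

62.802 V


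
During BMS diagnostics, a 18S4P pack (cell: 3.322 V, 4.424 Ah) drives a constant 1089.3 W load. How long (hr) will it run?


Step 1: E_pack = Ns * V_cell * Np * C_cell = 18 * 3.322 * 4 * 4.424 = 1058.2 Wh
Step 2: t = E_pack / P = 1058.2 / 1089.3 = 0.9714 hr

0.9714 hr


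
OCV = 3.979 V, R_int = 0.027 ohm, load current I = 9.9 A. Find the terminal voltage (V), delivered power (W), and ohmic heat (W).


Step 1: V_terminal = OCV - I*R = 3.979 - 9.9 * 0.027 = 3.7117 V
Step 2: P_out = V_terminal * I = 3.7117 * 9.9 = 36.75 W
Step 3: Q = I^2 * R = 9.9^2 * 0.027 = 2.646 W

V=3.7117 V, P=36.75 W, Q=2.646 W


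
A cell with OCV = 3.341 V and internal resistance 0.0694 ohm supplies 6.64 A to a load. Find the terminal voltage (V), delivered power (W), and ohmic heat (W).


Step 1: V_terminal = OCV - I*R = 3.341 - 6.64 * 0.0694 = 2.8802 V
Step 2: P_out = V_terminal * I = 2.8802 * 6.64 = 19.12 W
Step 3: Q = I^2 * R = 6.64^2 * 0.0694 = 3.060 W

V=2.8802 V, P=19.12 W, Q=3.060 W


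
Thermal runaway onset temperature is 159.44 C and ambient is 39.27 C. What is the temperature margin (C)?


margin = T_onset - T_ambient = 159.44 - 39.27 = 120.17 C

120.17 C


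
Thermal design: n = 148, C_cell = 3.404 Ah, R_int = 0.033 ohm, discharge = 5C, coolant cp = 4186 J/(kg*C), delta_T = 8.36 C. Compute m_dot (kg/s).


Step 1: I = 5 * 3.404 = 17.02 A
Step 2: Q_cell = I^2 * R = 17.02^2 * 0.033 = 9.5595 W
Step 3: Q_total = 148 * 9.5595 = 1414.8 W
Step 4: m_dot = Q_total / (cp * dT) = 1414.8 / (4186 * 8.36) = 0.04043 kg/s

0.04043 kg/s


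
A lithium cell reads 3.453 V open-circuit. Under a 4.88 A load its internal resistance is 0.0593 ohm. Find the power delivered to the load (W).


Step 1: V_terminal = OCV - I*R = 3.453 - 4.88 * 0.0593 = 3.1636 V
Step 2: P_out = V_terminal * I = 3.1636 * 4.88 = 15.44 W

15.44 W


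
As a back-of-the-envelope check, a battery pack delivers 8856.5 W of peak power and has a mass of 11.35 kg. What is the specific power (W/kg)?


Specific power = 8856.5 W / 11.35 kg = 780.3 W/kg

780.3 W/kg


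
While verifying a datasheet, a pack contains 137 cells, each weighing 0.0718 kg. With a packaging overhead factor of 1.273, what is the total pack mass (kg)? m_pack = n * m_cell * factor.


m_pack = n * m_cell * overhead = 137 * 0.0718 * 1.273 = 12.52 kg

12.52 kg


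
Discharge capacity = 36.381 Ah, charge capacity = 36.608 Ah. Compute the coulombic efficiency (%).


Coulombic efficiency = 36.381/36.608 * 100% = 99.38%

99.38%


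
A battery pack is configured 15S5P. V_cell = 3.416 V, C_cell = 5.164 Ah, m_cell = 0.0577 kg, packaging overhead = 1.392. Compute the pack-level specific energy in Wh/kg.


Step 1: V_pack = 15 * 3.416 = 51.24 V
Step 2: C_pack = 5 * 5.164 = 25.82 Ah
Step 3: E_pack = V_pack * C_pack = 51.24 * 25.82 = 1323 Wh
Step 4: m_pack = 15 * 5 * 0.0577 * 1.392 = 6.0239 kg
Step 5: ED = E_pack / m_pack = 1323 / 6.0239 = 219.6 Wh/kg

219.6 Wh/kg


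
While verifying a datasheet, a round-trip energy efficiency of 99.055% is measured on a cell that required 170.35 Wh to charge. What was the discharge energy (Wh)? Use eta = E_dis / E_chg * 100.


E_dis = eta/100 * E_chg = 99.055/100 * 170.35 = 168.7 Wh

168.7 Wh


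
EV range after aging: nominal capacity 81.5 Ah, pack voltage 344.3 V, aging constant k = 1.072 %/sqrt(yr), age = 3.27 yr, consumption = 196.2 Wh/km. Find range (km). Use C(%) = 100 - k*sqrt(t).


Step 1: capacity retention = 100 - 1.072 * sqrt(3.27) = 100 - 1.072 * 1.8083 = 98.062%
Step 2: C_now = 81.5 * 98.062/100 = 79.921 Ah
Step 3: E_pack = V * C_now = 344.3 * 79.921 = 27517 Wh
Step 4: range = E_pack / consumption = 27517 / 196.2 = 140.2 km

140.2 km


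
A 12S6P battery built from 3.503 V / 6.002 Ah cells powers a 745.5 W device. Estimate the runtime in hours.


Step 1: E_pack = Ns * V_cell * Np * C_cell = 12 * 3.503 * 6 * 6.002 = 1513.8 Wh
Step 2: t = E_pack / P = 1513.8 / 745.5 = 2.031 hr

2.031 hr


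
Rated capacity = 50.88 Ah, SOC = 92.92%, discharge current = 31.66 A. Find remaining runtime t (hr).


Step 1: remaining = SOC/100 * C_total = 92.92/100 * 50.88 = 47.278 Ah
Step 2: t = remaining / I = 47.278 / 31.66 = 1.493 hr

1.493 hr


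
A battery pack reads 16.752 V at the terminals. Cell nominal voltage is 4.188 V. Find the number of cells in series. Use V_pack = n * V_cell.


n = V_pack / V_cell = 16.752 / 4.188 = 4

4


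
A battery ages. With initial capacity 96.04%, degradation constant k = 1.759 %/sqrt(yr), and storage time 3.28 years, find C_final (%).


sqrt(t) = sqrt(3.28) = 1.8111
C_final = 96.04 - 1.759 * 1.8111 = 92.85%

92.85%


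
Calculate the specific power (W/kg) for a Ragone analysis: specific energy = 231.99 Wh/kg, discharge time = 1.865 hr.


P_specific = E / t = 231.99 / 1.865 = 124.4 W/kg

124.4 W/kg


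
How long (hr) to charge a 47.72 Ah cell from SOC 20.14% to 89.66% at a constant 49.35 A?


delta_Ah = 47.72 * (89.66 - 20.14) / 100 = 33.175 Ah
t = delta_Ah / I = 33.175 / 49.35 = 0.6722 hr

0.6722 hr


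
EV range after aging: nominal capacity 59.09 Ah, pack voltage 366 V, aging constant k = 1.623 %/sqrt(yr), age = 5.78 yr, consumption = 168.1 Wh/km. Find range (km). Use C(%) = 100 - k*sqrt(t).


Step 1: capacity retention = 100 - 1.623 * sqrt(5.78) = 100 - 1.623 * 2.4042 = 96.098%
Step 2: C_now = 59.09 * 96.098/100 = 56.784 Ah
Step 3: E_pack = V * C_now = 366 * 56.784 = 20783 Wh
Step 4: range = E_pack / consumption = 20783 / 168.1 = 123.6 km

123.6 km


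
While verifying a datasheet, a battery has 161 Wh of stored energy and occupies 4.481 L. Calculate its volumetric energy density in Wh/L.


ED = E / V = 161 / 4.481 = 35.93 Wh/L

35.93 Wh/L


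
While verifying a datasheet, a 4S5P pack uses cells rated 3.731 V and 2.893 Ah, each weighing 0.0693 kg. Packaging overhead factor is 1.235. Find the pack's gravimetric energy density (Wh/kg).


Step 1: V_pack = 4 * 3.731 = 14.924 V
Step 2: C_pack = 5 * 2.893 = 14.465 Ah
Step 3: E_pack = V_pack * C_pack = 14.924 * 14.465 = 215.88 Wh
Step 4: m_pack = 4 * 5 * 0.0693 * 1.235 = 1.7117 kg
Step 5: ED = E_pack / m_pack = 215.88 / 1.7117 = 126.1 Wh/kg

126.1 Wh/kg


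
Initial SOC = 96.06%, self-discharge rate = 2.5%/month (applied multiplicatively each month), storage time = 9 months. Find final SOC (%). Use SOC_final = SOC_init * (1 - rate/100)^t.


Monthly retention factor = 1 - 2.5/100 = 0.975
Over 9 months: factor^9 = 0.79624
SOC_final = 96.06 * 0.79624 = 76.49%

76.49%


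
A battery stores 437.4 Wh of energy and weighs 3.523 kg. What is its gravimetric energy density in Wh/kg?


Specific energy = 437.4 Wh / 3.523 kg = 124.2 Wh/kg

124.2 Wh/kg


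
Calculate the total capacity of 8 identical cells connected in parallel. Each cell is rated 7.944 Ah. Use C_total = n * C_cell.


C_total = 8 * 7.944 = 63.552 Ah

63.552 Ah


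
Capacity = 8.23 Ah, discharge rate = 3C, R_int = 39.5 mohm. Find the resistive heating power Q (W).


Convert: R = 39.5 mohm = 0.0395 ohm
Step 1: I = C_rate * capacity = 3 * 8.23 = 24.69 A
Step 2: Q = I^2 * R = 24.69^2 * 0.0395 = 609.6 * 0.0395 = 24.08 W

24.08 W


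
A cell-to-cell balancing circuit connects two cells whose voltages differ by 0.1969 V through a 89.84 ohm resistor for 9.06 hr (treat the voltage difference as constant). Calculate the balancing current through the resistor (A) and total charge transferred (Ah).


I_bal = dV / R = 0.1969 / 89.84 = 0.0021917 A
Q = I_bal * t = 0.0021917 * 9.06 = 0.01986 Ah

I=0.0021917 A, Q=0.01986 Ah


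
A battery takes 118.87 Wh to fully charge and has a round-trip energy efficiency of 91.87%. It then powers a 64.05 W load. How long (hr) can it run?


Step 1: E_discharge = eta/100 * E_charge = 91.87/100 * 118.87 = 109.21 Wh
Step 2: t = E_discharge / P = 109.21 / 64.05 = 1.705 hr

1.705 hr


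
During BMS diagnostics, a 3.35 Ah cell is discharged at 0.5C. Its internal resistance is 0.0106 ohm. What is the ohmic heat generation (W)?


Step 1: I = C_rate * capacity = 0.5 * 3.35 = 1.675 A
Step 2: Q = I^2 * R = 1.675^2 * 0.0106 = 2.8056 * 0.0106 = 0.02974 W

0.02974 W


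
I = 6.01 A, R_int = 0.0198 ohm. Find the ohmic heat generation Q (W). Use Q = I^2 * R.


Q = I^2 * R = 6.01^2 * 0.0198 = 0.7152 W

0.7152 W


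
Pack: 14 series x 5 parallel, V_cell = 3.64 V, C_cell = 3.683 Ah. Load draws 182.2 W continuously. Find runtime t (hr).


Step 1: E_pack = Ns * V_cell * Np * C_cell = 14 * 3.64 * 5 * 3.683 = 938.43 Wh
Step 2: t = E_pack / P = 938.43 / 182.2 = 5.151 hr

5.151 hr


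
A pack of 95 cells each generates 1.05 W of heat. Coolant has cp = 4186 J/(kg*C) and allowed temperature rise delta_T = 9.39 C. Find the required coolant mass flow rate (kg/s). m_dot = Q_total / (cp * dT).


Q_total = 95 * 1.05 = 99.75 W
m_dot = Q_total / (cp * dT) = 99.75 / (4186 * 9.39) = 0.002538 kg/s

0.002538 kg/s


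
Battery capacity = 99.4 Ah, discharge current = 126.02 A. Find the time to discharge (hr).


Runtime = 99.4 Ah / 126.02 A = 0.7888 hr

0.7888 hr


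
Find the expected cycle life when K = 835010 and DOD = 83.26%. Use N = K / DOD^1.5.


DOD^1.5 = 759.72
N = K / DOD^1.5 = 835010 / 759.72 = 1099

1099 cycles


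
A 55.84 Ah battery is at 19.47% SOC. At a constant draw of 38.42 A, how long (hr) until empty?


Step 1: remaining = SOC/100 * C_total = 19.47/100 * 55.84 = 10.872 Ah
Step 2: t = remaining / I = 10.872 / 38.42 = 0.2830 hr

0.2830 hr


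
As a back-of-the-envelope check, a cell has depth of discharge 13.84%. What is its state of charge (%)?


SOC = 100 - DOD = 100 - 13.84 = 86.16%

86.16%


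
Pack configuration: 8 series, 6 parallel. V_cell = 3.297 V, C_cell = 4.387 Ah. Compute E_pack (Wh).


V_pack = 8 * 3.297 = 26.376 V
C_pack = 6 * 4.387 = 26.322 Ah
E = V_pack * C_pack = 26.376 * 26.322 = 694.3 Wh

694.3 Wh


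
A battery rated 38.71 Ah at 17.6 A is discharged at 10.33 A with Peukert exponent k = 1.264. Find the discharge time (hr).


t_rated = C / I_rated = 38.71 / 17.6 = 2.1994 hr
(I_rated/I)^k = (1.7038)^1.264 = 1.9612
t = t_rated * (I_rated/I)^k = 2.1994 * 1.9612 = 4.313 hr

4.313 hr


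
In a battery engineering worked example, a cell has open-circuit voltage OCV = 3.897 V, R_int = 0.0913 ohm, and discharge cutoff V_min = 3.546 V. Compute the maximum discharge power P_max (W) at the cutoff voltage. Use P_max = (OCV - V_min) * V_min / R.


dV = OCV - V_min = 0.351 V (so I_max = dV / R)
P_max = dV * V_min / R = 0.351 * 3.546 / 0.0913 = 13.63 W

13.63 W


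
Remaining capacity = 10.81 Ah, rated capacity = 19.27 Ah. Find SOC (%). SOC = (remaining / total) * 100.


SOC% = 10.81 / 19.27 * 100 = 56.10%

56.10%


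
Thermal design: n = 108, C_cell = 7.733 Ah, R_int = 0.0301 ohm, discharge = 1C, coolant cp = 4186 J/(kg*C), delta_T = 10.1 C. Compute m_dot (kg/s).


Step 1: I = 1 * 7.733 = 7.733 A
Step 2: Q_cell = I^2 * R = 7.733^2 * 0.0301 = 1.8 W
Step 3: Q_total = 108 * 1.8 = 194.4 W
Step 4: m_dot = Q_total / (cp * dT) = 194.4 / (4186 * 10.1) = 0.004598 kg/s

0.004598 kg/s


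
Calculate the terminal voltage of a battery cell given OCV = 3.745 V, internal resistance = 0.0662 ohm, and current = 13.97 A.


IR drop = 13.97 * 0.0662 = 0.92481 V
V = 3.745 - 0.92481 = 2.820 V

2.820 V


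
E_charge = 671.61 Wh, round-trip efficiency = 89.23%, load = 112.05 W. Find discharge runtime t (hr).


Step 1: E_discharge = eta/100 * E_charge = 89.23/100 * 671.61 = 599.28 Wh
Step 2: t = E_discharge / P = 599.28 / 112.05 = 5.348 hr

5.348 hr


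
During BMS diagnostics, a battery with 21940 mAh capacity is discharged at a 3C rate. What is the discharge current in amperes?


Convert: capacity = 21940 mAh = 21.94 Ah
At 3C: I = 3 * 21.94 Ah = 65.82 A

65.82 A


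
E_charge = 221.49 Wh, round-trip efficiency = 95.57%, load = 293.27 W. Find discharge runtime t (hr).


Step 1: E_discharge = eta/100 * E_charge = 95.57/100 * 221.49 = 211.68 Wh
Step 2: t = E_discharge / P = 211.68 / 293.27 = 0.7218 hr

0.7218 hr


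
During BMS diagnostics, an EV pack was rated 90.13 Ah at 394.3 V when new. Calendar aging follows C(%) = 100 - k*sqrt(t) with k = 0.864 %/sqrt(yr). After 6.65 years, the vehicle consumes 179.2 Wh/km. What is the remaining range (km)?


Step 1: capacity retention = 100 - 0.864 * sqrt(6.65) = 100 - 0.864 * 2.5788 = 97.772%
Step 2: C_now = 90.13 * 97.772/100 = 88.122 Ah
Step 3: E_pack = V * C_now = 394.3 * 88.122 = 34747 Wh
Step 4: range = E_pack / consumption = 34747 / 179.2 = 193.9 km

193.9 km


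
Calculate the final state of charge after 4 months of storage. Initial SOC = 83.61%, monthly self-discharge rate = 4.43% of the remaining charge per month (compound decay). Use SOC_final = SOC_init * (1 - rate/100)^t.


decay = (1 - 4.43/100)^4 = 0.83423
SOC_final = 83.61 * 0.83423 = 69.75%

69.75%


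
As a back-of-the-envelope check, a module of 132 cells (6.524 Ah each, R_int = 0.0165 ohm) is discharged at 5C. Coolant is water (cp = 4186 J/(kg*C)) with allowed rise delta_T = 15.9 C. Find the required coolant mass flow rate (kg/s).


Step 1: I = 5 * 6.524 = 32.62 A
Step 2: Q_cell = I^2 * R = 32.62^2 * 0.0165 = 17.557 W
Step 3: Q_total = 132 * 17.557 = 2317.5 W
Step 4: m_dot = Q_total / (cp * dT) = 2317.5 / (4186 * 15.9) = 0.03482 kg/s

0.03482 kg/s


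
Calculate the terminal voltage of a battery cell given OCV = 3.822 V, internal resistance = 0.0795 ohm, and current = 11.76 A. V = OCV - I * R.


IR drop = 11.76 * 0.0795 = 0.93492 V
V = 3.822 - 0.93492 = 2.887 V

2.887 V


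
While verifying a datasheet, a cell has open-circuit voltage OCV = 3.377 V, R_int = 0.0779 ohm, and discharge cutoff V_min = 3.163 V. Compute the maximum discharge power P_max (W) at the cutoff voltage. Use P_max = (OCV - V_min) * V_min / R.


dV = OCV - V_min = 0.214 V (so I_max = dV / R)
P_max = dV * V_min / R = 0.214 * 3.163 / 0.0779 = 8.689 W

8.689 W


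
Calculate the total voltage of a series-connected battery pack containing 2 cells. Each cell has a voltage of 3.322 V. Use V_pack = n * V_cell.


With 2 cells in series at 3.322 V each, V_pack = 6.644 V

6.644 V


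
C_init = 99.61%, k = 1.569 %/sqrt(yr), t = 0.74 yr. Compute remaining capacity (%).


Step 1: sqrt(0.74 yr) = 0.86023
Step 2: drop = 1.569 * 0.86023 = 1.3497
Step 3: C_final = 99.61 - 1.3497 = 98.26%

98.26%


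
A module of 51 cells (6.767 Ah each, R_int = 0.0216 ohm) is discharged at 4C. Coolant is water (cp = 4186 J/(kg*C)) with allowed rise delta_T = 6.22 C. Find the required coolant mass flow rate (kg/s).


Step 1: I = 4 * 6.767 = 27.068 A
Step 2: Q_cell = I^2 * R = 27.068^2 * 0.0216 = 15.826 W
Step 3: Q_total = 51 * 15.826 = 807.13 W
Step 4: m_dot = Q_total / (cp * dT) = 807.13 / (4186 * 6.22) = 0.03100 kg/s

0.03100 kg/s


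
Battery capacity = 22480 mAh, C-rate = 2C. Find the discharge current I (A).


Convert: capacity = 22480 mAh = 22.48 Ah
I = C_rate * capacity = 2 * 22.48 = 44.96 A

44.96 A


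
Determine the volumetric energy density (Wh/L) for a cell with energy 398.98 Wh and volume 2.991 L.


ED = E / V = 398.98 / 2.991 = 133.4 Wh/L

133.4 Wh/L


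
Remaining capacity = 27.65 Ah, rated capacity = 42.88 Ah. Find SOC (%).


SOC = (remaining / total) * 100 = (27.65 / 42.88) * 100 = 64.48%

64.48%


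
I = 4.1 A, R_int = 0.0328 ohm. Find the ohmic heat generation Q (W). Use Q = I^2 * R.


I^2 = 16.81
Q = 16.81 * 0.0328 = 0.5514 W

0.5514 W


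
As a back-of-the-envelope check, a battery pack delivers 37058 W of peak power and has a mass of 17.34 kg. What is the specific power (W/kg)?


SP = P / m = 37058 / 17.34 = 2137 W/kg

2137 W/kg


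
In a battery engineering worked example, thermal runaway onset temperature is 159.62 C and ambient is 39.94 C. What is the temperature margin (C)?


Safety margin = 159.62 C - 39.94 C = 119.68 C

119.68 C


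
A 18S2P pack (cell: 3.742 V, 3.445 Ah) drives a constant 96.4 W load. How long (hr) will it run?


Step 1: E_pack = Ns * V_cell * Np * C_cell = 18 * 3.742 * 2 * 3.445 = 464.08 Wh
Step 2: t = E_pack / P = 464.08 / 96.4 = 4.814 hr

4.814 hr


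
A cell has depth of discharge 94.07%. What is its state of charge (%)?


SOC = 100 - DOD = 100 - 94.07 = 5.93%

5.93%


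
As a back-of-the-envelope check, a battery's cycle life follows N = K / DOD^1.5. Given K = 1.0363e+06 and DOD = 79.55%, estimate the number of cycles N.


DOD^1.5 = 709.51
N = K / DOD^1.5 = 1.0363e+06 / 709.51 = 1461

1461 cycles


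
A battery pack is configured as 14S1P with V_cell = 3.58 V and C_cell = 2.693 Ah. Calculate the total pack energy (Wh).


V_pack = 14 * 3.58 = 50.12 V
C_pack = 1 * 2.693 = 2.693 Ah
E = V_pack * C_pack = 50.12 * 2.693 = 135.0 Wh

135.0 Wh


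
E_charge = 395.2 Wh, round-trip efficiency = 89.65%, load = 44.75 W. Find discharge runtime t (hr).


Step 1: E_discharge = eta/100 * E_charge = 89.65/100 * 395.2 = 354.3 Wh
Step 2: t = E_discharge / P = 354.3 / 44.75 = 7.917 hr

7.917 hr


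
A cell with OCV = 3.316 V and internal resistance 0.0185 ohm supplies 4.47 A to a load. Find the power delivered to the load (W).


Step 1: V_terminal = OCV - I*R = 3.316 - 4.47 * 0.0185 = 3.2333 V
Step 2: P_out = V_terminal * I = 3.2333 * 4.47 = 14.45 W

14.45 W


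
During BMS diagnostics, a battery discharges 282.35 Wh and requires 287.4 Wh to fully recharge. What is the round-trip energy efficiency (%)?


Round-trip efficiency = 282.35/287.4 * 100% = 98.24%

98.24%


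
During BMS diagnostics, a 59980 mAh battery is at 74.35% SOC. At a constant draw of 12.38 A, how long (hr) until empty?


Convert: C_total = 59980 mAh = 59.98 Ah
Step 1: remaining = SOC/100 * C_total = 74.35/100 * 59.98 = 44.595 Ah
Step 2: t = remaining / I = 44.595 / 12.38 = 3.602 hr

3.602 hr


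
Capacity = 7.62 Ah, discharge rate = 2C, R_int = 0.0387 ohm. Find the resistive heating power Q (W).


Step 1: I = C_rate * capacity = 2 * 7.62 = 15.24 A
Step 2: Q = I^2 * R = 15.24^2 * 0.0387 = 232.26 * 0.0387 = 8.988 W

8.988 W


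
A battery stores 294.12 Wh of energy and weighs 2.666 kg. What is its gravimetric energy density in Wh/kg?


ED = E / m = 294.12 / 2.666 = 110.3 Wh/kg

110.3 Wh/kg


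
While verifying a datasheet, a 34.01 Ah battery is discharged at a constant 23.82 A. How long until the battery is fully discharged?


t = capacity / current = 34.01 / 23.82 = 1.428 hr

1.428 hr


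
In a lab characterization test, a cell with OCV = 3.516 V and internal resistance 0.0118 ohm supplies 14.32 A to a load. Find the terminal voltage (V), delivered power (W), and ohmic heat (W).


Step 1: V_terminal = OCV - I*R = 3.516 - 14.32 * 0.0118 = 3.347 V
Step 2: P_out = V_terminal * I = 3.347 * 14.32 = 47.93 W
Step 3: Q = I^2 * R = 14.32^2 * 0.0118 = 2.420 W

V=3.347 V, P=47.93 W, Q=2.420 W


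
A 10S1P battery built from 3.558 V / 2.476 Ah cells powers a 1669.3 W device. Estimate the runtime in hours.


Step 1: E_pack = Ns * V_cell * Np * C_cell = 10 * 3.558 * 1 * 2.476 = 88.096 Wh
Step 2: t = E_pack / P = 88.096 / 1669.3 = 0.05277 hr

0.05277 hr


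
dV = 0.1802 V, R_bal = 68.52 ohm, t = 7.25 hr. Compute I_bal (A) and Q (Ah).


I_bal = dV / R = 0.1802 / 68.52 = 0.0026299 A
Q = I_bal * t = 0.0026299 * 7.25 = 0.01907 Ah

I=0.0026299 A, Q=0.01907 Ah


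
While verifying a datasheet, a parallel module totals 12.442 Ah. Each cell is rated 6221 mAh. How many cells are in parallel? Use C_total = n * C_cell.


Convert: C_cell = 6221 mAh = 6.221 Ah
n = C_total / C_cell = 12.442 / 6.221 = 2

2


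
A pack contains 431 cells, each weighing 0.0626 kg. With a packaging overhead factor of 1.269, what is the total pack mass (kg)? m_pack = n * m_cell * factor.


Cell mass sum = 431 * 0.0626 = 26.981 kg
With overhead 1.269: m_pack = 26.981 * 1.269 = 34.24 kg

34.24 kg


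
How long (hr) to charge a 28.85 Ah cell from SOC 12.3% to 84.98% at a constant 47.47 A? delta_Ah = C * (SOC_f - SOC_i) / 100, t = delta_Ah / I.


delta_Ah = 28.85 * (84.98 - 12.3) / 100 = 20.968 Ah
t = delta_Ah / I = 20.968 / 47.47 = 0.4417 hr

0.4417 hr


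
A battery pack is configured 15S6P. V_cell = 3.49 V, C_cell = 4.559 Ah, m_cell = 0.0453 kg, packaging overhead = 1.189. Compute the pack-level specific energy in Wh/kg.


Step 1: V_pack = 15 * 3.49 = 52.35 V
Step 2: C_pack = 6 * 4.559 = 27.354 Ah
Step 3: E_pack = V_pack * C_pack = 52.35 * 27.354 = 1432 Wh
Step 4: m_pack = 15 * 6 * 0.0453 * 1.189 = 4.8476 kg
Step 5: ED = E_pack / m_pack = 1432 / 4.8476 = 295.4 Wh/kg

295.4 Wh/kg


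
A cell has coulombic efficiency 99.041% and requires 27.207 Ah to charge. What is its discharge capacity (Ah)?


Q_dis = eta/100 * Q_chg = 99.041/100 * 27.207 = 26.95 Ah

26.95 Ah


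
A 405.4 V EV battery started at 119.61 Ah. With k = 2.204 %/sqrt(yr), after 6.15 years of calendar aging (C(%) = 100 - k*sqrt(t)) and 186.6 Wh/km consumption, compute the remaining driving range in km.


Step 1: capacity retention = 100 - 2.204 * sqrt(6.15) = 100 - 2.204 * 2.4799 = 94.534%
Step 2: C_now = 119.61 * 94.534/100 = 113.07 Ah
Step 3: E_pack = V * C_now = 405.4 * 113.07 = 45839 Wh
Step 4: range = E_pack / consumption = 45839 / 186.6 = 245.7 km

245.7 km


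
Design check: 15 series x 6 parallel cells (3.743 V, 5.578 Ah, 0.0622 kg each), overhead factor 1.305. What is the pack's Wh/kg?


Step 1: V_pack = 15 * 3.743 = 56.145 V
Step 2: C_pack = 6 * 5.578 = 33.468 Ah
Step 3: E_pack = V_pack * C_pack = 56.145 * 33.468 = 1879.1 Wh
Step 4: m_pack = 15 * 6 * 0.0622 * 1.305 = 7.3054 kg
Step 5: ED = E_pack / m_pack = 1879.1 / 7.3054 = 257.2 Wh/kg

257.2 Wh/kg


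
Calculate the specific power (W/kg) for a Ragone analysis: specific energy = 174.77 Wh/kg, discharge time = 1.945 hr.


P_specific = E / t = 174.77 / 1.945 = 89.86 W/kg

89.86 W/kg


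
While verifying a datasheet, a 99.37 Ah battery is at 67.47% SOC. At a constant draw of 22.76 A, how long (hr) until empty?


Step 1: remaining = SOC/100 * C_total = 67.47/100 * 99.37 = 67.045 Ah
Step 2: t = remaining / I = 67.045 / 22.76 = 2.946 hr

2.946 hr


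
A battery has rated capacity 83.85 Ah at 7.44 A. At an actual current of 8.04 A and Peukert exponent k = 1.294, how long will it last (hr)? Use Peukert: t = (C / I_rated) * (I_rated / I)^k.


t_rated = C / I_rated = 83.85 / 7.44 = 11.27 hr
(I_rated/I)^k = (0.92537)^1.294 = 0.90451
t = t_rated * (I_rated/I)^k = 11.27 * 0.90451 = 10.19 hr

10.19 hr


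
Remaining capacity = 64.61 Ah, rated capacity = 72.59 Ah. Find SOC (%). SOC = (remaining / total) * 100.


SOC% = 64.61 / 72.59 * 100 = 89.01%

89.01%


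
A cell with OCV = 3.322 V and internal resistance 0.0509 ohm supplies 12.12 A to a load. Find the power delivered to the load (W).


Step 1: V_terminal = OCV - I*R = 3.322 - 12.12 * 0.0509 = 2.7051 V
Step 2: P_out = V_terminal * I = 2.7051 * 12.12 = 32.79 W

32.79 W


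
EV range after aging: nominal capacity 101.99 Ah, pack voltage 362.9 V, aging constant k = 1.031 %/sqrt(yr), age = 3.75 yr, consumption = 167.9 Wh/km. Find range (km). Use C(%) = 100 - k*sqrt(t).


Step 1: capacity retention = 100 - 1.031 * sqrt(3.75) = 100 - 1.031 * 1.9365 = 98.003%
Step 2: C_now = 101.99 * 98.003/100 = 99.953 Ah
Step 3: E_pack = V * C_now = 362.9 * 99.953 = 36273 Wh
Step 4: range = E_pack / consumption = 36273 / 167.9 = 216.0 km

216.0 km


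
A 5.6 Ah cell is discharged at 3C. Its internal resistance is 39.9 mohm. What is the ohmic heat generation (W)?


Convert: R = 39.9 mohm = 0.0399 ohm
Step 1: I = C_rate * capacity = 3 * 5.6 = 16.8 A
Step 2: Q = I^2 * R = 16.8^2 * 0.0399 = 282.24 * 0.0399 = 11.26 W

11.26 W


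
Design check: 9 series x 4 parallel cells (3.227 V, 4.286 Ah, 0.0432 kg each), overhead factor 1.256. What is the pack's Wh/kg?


Step 1: V_pack = 9 * 3.227 = 29.043 V
Step 2: C_pack = 4 * 4.286 = 17.144 Ah
Step 3: E_pack = V_pack * C_pack = 29.043 * 17.144 = 497.91 Wh
Step 4: m_pack = 9 * 4 * 0.0432 * 1.256 = 1.9533 kg
Step 5: ED = E_pack / m_pack = 497.91 / 1.9533 = 254.9 Wh/kg

254.9 Wh/kg


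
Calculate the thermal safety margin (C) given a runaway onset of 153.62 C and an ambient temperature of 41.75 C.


Safety margin = 153.62 C - 41.75 C = 111.87 C

111.87 C


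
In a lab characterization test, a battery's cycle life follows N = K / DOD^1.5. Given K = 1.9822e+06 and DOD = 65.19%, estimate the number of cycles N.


DOD^1.5 = 526.35
N = K / DOD^1.5 = 1.9822e+06 / 526.35 = 3766

3766 cycles


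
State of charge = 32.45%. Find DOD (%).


DOD = 100 - SOC = 100 - 32.45 = 67.55%

67.55%


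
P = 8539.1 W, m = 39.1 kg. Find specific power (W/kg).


Specific power = 8539.1 W / 39.1 kg = 218.4 W/kg

218.4 W/kg


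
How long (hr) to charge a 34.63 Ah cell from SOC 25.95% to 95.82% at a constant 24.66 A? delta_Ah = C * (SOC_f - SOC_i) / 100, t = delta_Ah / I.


Step 1: dSOC = 95.82% - 25.95% = 69.87%
Step 2: delta_Ah = 34.63 * 69.87 / 100 = 24.196 Ah
Step 3: t = 24.196 / 24.66 = 0.9812 hr

0.9812 hr


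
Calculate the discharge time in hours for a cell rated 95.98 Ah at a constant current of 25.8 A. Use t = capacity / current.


t = capacity / current = 95.98 / 25.8 = 3.720 hr

3.720 hr


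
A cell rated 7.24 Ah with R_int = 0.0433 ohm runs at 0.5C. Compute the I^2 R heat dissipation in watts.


Step 1: I = C_rate * capacity = 0.5 * 7.24 = 3.62 A
Step 2: Q = I^2 * R = 3.62^2 * 0.0433 = 13.104 * 0.0433 = 0.5674 W

0.5674 W


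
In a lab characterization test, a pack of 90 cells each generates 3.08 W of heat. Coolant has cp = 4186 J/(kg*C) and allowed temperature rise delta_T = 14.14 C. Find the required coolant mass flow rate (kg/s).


Step 1: Total heat Q = 90 * 3.08 W = 277.2 W
Step 2: denom = cp * dT = 4186 * 14.14 = 59190
Step 3: m_dot = 277.2 / 59190 = 0.004683 kg/s

0.004683 kg/s


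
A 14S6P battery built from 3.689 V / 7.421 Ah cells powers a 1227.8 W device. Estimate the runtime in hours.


Step 1: E_pack = Ns * V_cell * Np * C_cell = 14 * 3.689 * 6 * 7.421 = 2299.6 Wh
Step 2: t = E_pack / P = 2299.6 / 1227.8 = 1.873 hr

1.873 hr


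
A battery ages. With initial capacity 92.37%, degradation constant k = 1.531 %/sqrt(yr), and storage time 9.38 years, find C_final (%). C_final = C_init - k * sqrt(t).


Step 1: sqrt(9.38 yr) = 3.0627
Step 2: drop = 1.531 * 3.0627 = 4.689
Step 3: C_final = 92.37 - 4.689 = 87.68%

87.68%


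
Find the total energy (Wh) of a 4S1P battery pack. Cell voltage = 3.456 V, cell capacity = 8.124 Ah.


E = Ns * Vcell * Np * Ccell = 4 * 3.456 * 1 * 8.124 = 112.3 Wh

112.3 Wh


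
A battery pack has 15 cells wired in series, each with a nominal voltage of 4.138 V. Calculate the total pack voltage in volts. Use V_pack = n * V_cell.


With 15 cells in series at 4.138 V each, V_pack = 62.07 V

62.07 V


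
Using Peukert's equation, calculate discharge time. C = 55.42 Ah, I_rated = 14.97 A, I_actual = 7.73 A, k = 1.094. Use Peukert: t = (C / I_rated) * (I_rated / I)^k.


Step 1: t_rated = C / I_rated = 55.42 / 14.97 = 3.7021 hr
Step 2: ratio = 14.97 / 7.73 = 1.9366
Step 3: ratio^k = 1.9366^1.094 = 2.0607
Step 4: t = t_rated * ratio^k = 3.7021 * 2.0607 = 7.629 hr

7.629 hr


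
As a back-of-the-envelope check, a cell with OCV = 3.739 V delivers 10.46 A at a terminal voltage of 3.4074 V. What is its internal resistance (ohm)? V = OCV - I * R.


R = (OCV - V) / I = (3.739 - 3.4074) / 10.46 = 0.03170 ohm

0.03170 ohm


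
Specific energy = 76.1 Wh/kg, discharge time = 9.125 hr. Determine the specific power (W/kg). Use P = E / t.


P_specific = E / t = 76.1 / 9.125 = 8.340 W/kg

8.340 W/kg


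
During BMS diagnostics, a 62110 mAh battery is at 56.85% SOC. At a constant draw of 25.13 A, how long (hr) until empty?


Convert: C_total = 62110 mAh = 62.11 Ah
Step 1: remaining = SOC/100 * C_total = 56.85/100 * 62.11 = 35.31 Ah
Step 2: t = remaining / I = 35.31 / 25.13 = 1.405 hr

1.405 hr


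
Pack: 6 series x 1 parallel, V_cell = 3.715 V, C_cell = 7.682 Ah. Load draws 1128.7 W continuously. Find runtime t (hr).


Step 1: E_pack = Ns * V_cell * Np * C_cell = 6 * 3.715 * 1 * 7.682 = 171.23 Wh
Step 2: t = E_pack / P = 171.23 / 1128.7 = 0.1517 hr

0.1517 hr


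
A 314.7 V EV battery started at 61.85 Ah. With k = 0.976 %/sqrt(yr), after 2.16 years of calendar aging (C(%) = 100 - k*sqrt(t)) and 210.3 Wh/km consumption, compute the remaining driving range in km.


Step 1: capacity retention = 100 - 0.976 * sqrt(2.16) = 100 - 0.976 * 1.4697 = 98.566%
Step 2: C_now = 61.85 * 98.566/100 = 60.963 Ah
Step 3: E_pack = V * C_now = 314.7 * 60.963 = 19185 Wh
Step 4: range = E_pack / consumption = 19185 / 210.3 = 91.23 km

91.23 km


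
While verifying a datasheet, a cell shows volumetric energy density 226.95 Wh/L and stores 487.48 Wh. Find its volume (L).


V = E / ED = 487.48 / 226.95 = 2.148 L

2.148 L


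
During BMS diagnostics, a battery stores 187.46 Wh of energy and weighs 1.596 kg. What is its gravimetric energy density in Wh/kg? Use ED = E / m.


Specific energy = 187.46 Wh / 1.596 kg = 117.5 Wh/kg

117.5 Wh/kg


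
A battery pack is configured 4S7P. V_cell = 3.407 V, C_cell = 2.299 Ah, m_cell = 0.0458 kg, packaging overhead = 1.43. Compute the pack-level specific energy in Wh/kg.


Step 1: V_pack = 4 * 3.407 = 13.628 V
Step 2: C_pack = 7 * 2.299 = 16.093 Ah
Step 3: E_pack = V_pack * C_pack = 13.628 * 16.093 = 219.32 Wh
Step 4: m_pack = 4 * 7 * 0.0458 * 1.43 = 1.8338 kg
Step 5: ED = E_pack / m_pack = 219.32 / 1.8338 = 119.6 Wh/kg

119.6 Wh/kg
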